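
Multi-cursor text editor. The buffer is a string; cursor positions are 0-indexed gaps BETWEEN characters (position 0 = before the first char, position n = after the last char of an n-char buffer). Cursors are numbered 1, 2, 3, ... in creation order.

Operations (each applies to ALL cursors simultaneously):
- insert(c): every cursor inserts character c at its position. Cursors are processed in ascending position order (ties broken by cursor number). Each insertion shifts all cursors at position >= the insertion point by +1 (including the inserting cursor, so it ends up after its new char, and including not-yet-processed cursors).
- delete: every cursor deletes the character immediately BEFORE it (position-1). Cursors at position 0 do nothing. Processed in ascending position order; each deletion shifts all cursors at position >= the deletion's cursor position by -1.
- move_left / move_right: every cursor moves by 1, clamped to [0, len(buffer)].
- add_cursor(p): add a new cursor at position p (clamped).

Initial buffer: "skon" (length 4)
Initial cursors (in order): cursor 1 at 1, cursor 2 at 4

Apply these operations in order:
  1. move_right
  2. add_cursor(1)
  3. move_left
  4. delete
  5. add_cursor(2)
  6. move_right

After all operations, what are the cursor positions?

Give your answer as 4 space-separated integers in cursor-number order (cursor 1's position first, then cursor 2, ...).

After op 1 (move_right): buffer="skon" (len 4), cursors c1@2 c2@4, authorship ....
After op 2 (add_cursor(1)): buffer="skon" (len 4), cursors c3@1 c1@2 c2@4, authorship ....
After op 3 (move_left): buffer="skon" (len 4), cursors c3@0 c1@1 c2@3, authorship ....
After op 4 (delete): buffer="kn" (len 2), cursors c1@0 c3@0 c2@1, authorship ..
After op 5 (add_cursor(2)): buffer="kn" (len 2), cursors c1@0 c3@0 c2@1 c4@2, authorship ..
After op 6 (move_right): buffer="kn" (len 2), cursors c1@1 c3@1 c2@2 c4@2, authorship ..

Answer: 1 2 1 2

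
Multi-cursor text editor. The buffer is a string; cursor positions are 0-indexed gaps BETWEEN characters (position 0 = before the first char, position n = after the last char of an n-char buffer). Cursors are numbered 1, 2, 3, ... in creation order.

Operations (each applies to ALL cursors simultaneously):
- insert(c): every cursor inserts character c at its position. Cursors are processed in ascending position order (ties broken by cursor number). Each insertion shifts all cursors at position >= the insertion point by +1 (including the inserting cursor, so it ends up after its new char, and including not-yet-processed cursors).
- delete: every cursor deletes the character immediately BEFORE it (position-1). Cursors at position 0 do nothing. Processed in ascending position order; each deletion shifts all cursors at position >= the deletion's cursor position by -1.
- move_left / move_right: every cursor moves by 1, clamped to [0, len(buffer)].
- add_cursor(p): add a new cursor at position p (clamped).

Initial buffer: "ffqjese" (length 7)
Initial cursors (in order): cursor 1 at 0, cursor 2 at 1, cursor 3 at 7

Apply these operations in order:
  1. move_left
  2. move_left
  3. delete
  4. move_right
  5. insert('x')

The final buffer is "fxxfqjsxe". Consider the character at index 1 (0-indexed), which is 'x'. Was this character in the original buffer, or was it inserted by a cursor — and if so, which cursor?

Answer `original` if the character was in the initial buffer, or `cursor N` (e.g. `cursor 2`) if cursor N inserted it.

Answer: cursor 1

Derivation:
After op 1 (move_left): buffer="ffqjese" (len 7), cursors c1@0 c2@0 c3@6, authorship .......
After op 2 (move_left): buffer="ffqjese" (len 7), cursors c1@0 c2@0 c3@5, authorship .......
After op 3 (delete): buffer="ffqjse" (len 6), cursors c1@0 c2@0 c3@4, authorship ......
After op 4 (move_right): buffer="ffqjse" (len 6), cursors c1@1 c2@1 c3@5, authorship ......
After op 5 (insert('x')): buffer="fxxfqjsxe" (len 9), cursors c1@3 c2@3 c3@8, authorship .12....3.
Authorship (.=original, N=cursor N): . 1 2 . . . . 3 .
Index 1: author = 1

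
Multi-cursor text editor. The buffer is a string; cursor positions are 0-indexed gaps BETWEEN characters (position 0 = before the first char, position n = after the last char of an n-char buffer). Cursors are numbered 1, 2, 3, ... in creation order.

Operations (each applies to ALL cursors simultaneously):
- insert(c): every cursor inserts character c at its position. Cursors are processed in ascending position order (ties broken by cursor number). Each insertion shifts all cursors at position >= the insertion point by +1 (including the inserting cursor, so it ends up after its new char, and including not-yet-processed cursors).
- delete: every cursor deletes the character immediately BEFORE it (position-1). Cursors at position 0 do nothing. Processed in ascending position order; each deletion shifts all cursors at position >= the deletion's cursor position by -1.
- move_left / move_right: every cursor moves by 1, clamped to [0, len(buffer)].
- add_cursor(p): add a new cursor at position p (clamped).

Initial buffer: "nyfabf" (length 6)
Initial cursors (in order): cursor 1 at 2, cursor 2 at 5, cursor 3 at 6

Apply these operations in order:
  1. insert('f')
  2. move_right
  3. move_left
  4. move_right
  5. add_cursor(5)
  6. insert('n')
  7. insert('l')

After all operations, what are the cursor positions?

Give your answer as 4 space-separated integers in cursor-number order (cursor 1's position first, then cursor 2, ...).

Answer: 6 14 17 9

Derivation:
After op 1 (insert('f')): buffer="nyffabfff" (len 9), cursors c1@3 c2@7 c3@9, authorship ..1...2.3
After op 2 (move_right): buffer="nyffabfff" (len 9), cursors c1@4 c2@8 c3@9, authorship ..1...2.3
After op 3 (move_left): buffer="nyffabfff" (len 9), cursors c1@3 c2@7 c3@8, authorship ..1...2.3
After op 4 (move_right): buffer="nyffabfff" (len 9), cursors c1@4 c2@8 c3@9, authorship ..1...2.3
After op 5 (add_cursor(5)): buffer="nyffabfff" (len 9), cursors c1@4 c4@5 c2@8 c3@9, authorship ..1...2.3
After op 6 (insert('n')): buffer="nyffnanbffnfn" (len 13), cursors c1@5 c4@7 c2@11 c3@13, authorship ..1.1.4.2.233
After op 7 (insert('l')): buffer="nyffnlanlbffnlfnl" (len 17), cursors c1@6 c4@9 c2@14 c3@17, authorship ..1.11.44.2.22333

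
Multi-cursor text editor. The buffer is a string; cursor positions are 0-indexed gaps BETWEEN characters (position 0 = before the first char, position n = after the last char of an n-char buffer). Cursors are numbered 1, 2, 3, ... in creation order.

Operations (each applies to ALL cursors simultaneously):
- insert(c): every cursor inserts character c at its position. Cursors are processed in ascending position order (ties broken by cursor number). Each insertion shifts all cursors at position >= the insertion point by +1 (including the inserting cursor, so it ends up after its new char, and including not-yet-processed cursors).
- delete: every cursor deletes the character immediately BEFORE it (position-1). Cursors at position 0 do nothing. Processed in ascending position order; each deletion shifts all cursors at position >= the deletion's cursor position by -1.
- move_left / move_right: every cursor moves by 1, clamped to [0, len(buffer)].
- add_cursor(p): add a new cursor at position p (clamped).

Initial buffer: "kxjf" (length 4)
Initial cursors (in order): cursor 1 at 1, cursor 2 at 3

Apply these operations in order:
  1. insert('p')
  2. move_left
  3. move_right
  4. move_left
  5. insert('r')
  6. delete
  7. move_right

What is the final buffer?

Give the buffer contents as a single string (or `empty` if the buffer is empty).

Answer: kpxjpf

Derivation:
After op 1 (insert('p')): buffer="kpxjpf" (len 6), cursors c1@2 c2@5, authorship .1..2.
After op 2 (move_left): buffer="kpxjpf" (len 6), cursors c1@1 c2@4, authorship .1..2.
After op 3 (move_right): buffer="kpxjpf" (len 6), cursors c1@2 c2@5, authorship .1..2.
After op 4 (move_left): buffer="kpxjpf" (len 6), cursors c1@1 c2@4, authorship .1..2.
After op 5 (insert('r')): buffer="krpxjrpf" (len 8), cursors c1@2 c2@6, authorship .11..22.
After op 6 (delete): buffer="kpxjpf" (len 6), cursors c1@1 c2@4, authorship .1..2.
After op 7 (move_right): buffer="kpxjpf" (len 6), cursors c1@2 c2@5, authorship .1..2.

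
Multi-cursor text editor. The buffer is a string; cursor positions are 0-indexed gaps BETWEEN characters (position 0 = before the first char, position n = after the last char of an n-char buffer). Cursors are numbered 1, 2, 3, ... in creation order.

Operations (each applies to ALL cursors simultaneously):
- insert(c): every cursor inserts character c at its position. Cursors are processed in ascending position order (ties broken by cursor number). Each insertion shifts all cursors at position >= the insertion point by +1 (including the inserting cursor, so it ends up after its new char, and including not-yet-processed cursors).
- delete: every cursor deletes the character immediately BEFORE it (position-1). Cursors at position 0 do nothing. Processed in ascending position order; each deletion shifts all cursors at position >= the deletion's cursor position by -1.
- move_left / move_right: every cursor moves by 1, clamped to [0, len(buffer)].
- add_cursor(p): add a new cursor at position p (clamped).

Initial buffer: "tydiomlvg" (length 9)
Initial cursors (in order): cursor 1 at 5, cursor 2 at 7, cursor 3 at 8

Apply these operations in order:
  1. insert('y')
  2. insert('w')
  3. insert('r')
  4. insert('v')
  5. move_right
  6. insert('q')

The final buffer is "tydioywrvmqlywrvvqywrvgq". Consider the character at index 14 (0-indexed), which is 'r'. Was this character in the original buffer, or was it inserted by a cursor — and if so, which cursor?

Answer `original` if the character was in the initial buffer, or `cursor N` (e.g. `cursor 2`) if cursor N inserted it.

Answer: cursor 2

Derivation:
After op 1 (insert('y')): buffer="tydioymlyvyg" (len 12), cursors c1@6 c2@9 c3@11, authorship .....1..2.3.
After op 2 (insert('w')): buffer="tydioywmlywvywg" (len 15), cursors c1@7 c2@11 c3@14, authorship .....11..22.33.
After op 3 (insert('r')): buffer="tydioywrmlywrvywrg" (len 18), cursors c1@8 c2@13 c3@17, authorship .....111..222.333.
After op 4 (insert('v')): buffer="tydioywrvmlywrvvywrvg" (len 21), cursors c1@9 c2@15 c3@20, authorship .....1111..2222.3333.
After op 5 (move_right): buffer="tydioywrvmlywrvvywrvg" (len 21), cursors c1@10 c2@16 c3@21, authorship .....1111..2222.3333.
After op 6 (insert('q')): buffer="tydioywrvmqlywrvvqywrvgq" (len 24), cursors c1@11 c2@18 c3@24, authorship .....1111.1.2222.23333.3
Authorship (.=original, N=cursor N): . . . . . 1 1 1 1 . 1 . 2 2 2 2 . 2 3 3 3 3 . 3
Index 14: author = 2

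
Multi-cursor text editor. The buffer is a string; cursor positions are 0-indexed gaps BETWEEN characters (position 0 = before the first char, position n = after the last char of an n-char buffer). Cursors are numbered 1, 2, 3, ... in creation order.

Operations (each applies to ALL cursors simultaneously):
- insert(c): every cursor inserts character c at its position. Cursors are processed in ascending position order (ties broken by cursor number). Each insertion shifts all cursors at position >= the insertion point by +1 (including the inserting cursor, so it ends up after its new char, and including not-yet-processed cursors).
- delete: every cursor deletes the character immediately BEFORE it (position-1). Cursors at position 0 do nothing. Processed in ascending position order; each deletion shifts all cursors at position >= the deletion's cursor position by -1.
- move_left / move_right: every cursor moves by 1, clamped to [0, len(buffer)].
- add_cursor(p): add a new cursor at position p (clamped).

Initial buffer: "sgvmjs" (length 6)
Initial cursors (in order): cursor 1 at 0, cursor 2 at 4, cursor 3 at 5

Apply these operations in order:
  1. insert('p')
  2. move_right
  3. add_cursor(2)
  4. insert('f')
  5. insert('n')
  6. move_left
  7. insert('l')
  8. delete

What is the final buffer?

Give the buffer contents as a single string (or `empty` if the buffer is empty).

After op 1 (insert('p')): buffer="psgvmpjps" (len 9), cursors c1@1 c2@6 c3@8, authorship 1....2.3.
After op 2 (move_right): buffer="psgvmpjps" (len 9), cursors c1@2 c2@7 c3@9, authorship 1....2.3.
After op 3 (add_cursor(2)): buffer="psgvmpjps" (len 9), cursors c1@2 c4@2 c2@7 c3@9, authorship 1....2.3.
After op 4 (insert('f')): buffer="psffgvmpjfpsf" (len 13), cursors c1@4 c4@4 c2@10 c3@13, authorship 1.14...2.23.3
After op 5 (insert('n')): buffer="psffnngvmpjfnpsfn" (len 17), cursors c1@6 c4@6 c2@13 c3@17, authorship 1.1414...2.223.33
After op 6 (move_left): buffer="psffnngvmpjfnpsfn" (len 17), cursors c1@5 c4@5 c2@12 c3@16, authorship 1.1414...2.223.33
After op 7 (insert('l')): buffer="psffnllngvmpjflnpsfln" (len 21), cursors c1@7 c4@7 c2@15 c3@20, authorship 1.141144...2.2223.333
After op 8 (delete): buffer="psffnngvmpjfnpsfn" (len 17), cursors c1@5 c4@5 c2@12 c3@16, authorship 1.1414...2.223.33

Answer: psffnngvmpjfnpsfn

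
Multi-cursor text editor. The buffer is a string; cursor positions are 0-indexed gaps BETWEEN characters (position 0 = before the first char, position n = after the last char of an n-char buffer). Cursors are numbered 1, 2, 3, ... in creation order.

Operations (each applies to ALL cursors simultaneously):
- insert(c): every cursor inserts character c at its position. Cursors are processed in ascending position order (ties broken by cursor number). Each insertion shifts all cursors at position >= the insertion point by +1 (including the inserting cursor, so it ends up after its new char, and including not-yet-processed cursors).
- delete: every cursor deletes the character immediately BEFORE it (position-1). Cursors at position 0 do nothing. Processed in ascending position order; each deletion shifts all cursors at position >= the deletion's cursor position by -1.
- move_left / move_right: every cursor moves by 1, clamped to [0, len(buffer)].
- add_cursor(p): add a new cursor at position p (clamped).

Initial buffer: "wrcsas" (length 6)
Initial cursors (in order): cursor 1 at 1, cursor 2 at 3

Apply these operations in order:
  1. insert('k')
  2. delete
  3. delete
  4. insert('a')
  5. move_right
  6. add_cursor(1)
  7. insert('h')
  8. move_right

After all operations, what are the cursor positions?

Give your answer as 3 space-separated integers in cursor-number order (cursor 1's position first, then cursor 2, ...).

After op 1 (insert('k')): buffer="wkrcksas" (len 8), cursors c1@2 c2@5, authorship .1..2...
After op 2 (delete): buffer="wrcsas" (len 6), cursors c1@1 c2@3, authorship ......
After op 3 (delete): buffer="rsas" (len 4), cursors c1@0 c2@1, authorship ....
After op 4 (insert('a')): buffer="arasas" (len 6), cursors c1@1 c2@3, authorship 1.2...
After op 5 (move_right): buffer="arasas" (len 6), cursors c1@2 c2@4, authorship 1.2...
After op 6 (add_cursor(1)): buffer="arasas" (len 6), cursors c3@1 c1@2 c2@4, authorship 1.2...
After op 7 (insert('h')): buffer="ahrhashas" (len 9), cursors c3@2 c1@4 c2@7, authorship 13.12.2..
After op 8 (move_right): buffer="ahrhashas" (len 9), cursors c3@3 c1@5 c2@8, authorship 13.12.2..

Answer: 5 8 3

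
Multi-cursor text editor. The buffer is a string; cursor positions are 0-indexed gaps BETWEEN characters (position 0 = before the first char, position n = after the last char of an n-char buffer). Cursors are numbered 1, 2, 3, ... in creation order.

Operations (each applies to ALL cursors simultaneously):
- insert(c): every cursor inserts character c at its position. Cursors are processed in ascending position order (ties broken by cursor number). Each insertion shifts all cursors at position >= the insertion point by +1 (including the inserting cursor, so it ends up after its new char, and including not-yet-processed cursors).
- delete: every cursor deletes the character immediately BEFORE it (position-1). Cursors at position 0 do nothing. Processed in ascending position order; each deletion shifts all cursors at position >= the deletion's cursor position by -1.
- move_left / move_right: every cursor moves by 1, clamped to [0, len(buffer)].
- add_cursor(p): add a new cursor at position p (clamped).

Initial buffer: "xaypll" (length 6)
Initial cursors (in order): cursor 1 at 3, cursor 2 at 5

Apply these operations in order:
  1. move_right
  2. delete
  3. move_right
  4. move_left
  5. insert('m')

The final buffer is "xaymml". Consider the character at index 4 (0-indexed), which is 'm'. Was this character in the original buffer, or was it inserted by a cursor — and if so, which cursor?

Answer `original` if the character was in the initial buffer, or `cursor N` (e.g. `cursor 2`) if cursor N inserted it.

After op 1 (move_right): buffer="xaypll" (len 6), cursors c1@4 c2@6, authorship ......
After op 2 (delete): buffer="xayl" (len 4), cursors c1@3 c2@4, authorship ....
After op 3 (move_right): buffer="xayl" (len 4), cursors c1@4 c2@4, authorship ....
After op 4 (move_left): buffer="xayl" (len 4), cursors c1@3 c2@3, authorship ....
After op 5 (insert('m')): buffer="xaymml" (len 6), cursors c1@5 c2@5, authorship ...12.
Authorship (.=original, N=cursor N): . . . 1 2 .
Index 4: author = 2

Answer: cursor 2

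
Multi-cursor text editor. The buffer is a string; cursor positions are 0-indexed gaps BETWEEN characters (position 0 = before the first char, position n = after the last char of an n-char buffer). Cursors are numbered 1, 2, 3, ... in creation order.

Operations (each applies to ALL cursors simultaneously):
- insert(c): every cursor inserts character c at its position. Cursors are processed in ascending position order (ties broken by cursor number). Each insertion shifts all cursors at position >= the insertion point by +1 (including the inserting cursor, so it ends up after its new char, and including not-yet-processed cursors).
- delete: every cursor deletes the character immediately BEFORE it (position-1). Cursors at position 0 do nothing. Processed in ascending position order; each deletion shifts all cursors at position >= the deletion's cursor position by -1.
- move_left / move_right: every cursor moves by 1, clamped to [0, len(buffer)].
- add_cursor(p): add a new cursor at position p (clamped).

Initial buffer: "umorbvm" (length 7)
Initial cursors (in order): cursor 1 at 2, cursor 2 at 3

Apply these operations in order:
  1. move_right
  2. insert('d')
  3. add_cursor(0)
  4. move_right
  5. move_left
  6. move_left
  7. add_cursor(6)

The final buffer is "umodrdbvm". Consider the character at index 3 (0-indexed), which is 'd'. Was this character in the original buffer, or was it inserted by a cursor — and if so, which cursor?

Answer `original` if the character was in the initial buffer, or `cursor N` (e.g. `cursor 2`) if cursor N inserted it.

Answer: cursor 1

Derivation:
After op 1 (move_right): buffer="umorbvm" (len 7), cursors c1@3 c2@4, authorship .......
After op 2 (insert('d')): buffer="umodrdbvm" (len 9), cursors c1@4 c2@6, authorship ...1.2...
After op 3 (add_cursor(0)): buffer="umodrdbvm" (len 9), cursors c3@0 c1@4 c2@6, authorship ...1.2...
After op 4 (move_right): buffer="umodrdbvm" (len 9), cursors c3@1 c1@5 c2@7, authorship ...1.2...
After op 5 (move_left): buffer="umodrdbvm" (len 9), cursors c3@0 c1@4 c2@6, authorship ...1.2...
After op 6 (move_left): buffer="umodrdbvm" (len 9), cursors c3@0 c1@3 c2@5, authorship ...1.2...
After op 7 (add_cursor(6)): buffer="umodrdbvm" (len 9), cursors c3@0 c1@3 c2@5 c4@6, authorship ...1.2...
Authorship (.=original, N=cursor N): . . . 1 . 2 . . .
Index 3: author = 1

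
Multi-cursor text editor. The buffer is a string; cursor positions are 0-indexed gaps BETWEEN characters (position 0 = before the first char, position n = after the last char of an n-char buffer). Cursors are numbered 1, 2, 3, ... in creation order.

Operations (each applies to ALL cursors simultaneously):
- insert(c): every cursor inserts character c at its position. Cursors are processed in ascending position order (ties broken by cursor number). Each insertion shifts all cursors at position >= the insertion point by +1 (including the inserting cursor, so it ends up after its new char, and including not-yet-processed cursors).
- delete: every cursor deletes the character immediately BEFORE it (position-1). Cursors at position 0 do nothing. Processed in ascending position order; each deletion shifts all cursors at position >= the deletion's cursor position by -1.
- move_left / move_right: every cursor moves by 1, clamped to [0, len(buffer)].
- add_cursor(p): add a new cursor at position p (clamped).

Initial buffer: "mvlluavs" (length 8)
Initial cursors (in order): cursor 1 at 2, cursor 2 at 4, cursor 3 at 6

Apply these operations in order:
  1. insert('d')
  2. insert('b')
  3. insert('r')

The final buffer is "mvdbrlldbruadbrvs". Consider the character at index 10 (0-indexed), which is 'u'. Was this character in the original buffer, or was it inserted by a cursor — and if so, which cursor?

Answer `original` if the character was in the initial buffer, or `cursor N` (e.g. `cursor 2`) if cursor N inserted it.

Answer: original

Derivation:
After op 1 (insert('d')): buffer="mvdllduadvs" (len 11), cursors c1@3 c2@6 c3@9, authorship ..1..2..3..
After op 2 (insert('b')): buffer="mvdblldbuadbvs" (len 14), cursors c1@4 c2@8 c3@12, authorship ..11..22..33..
After op 3 (insert('r')): buffer="mvdbrlldbruadbrvs" (len 17), cursors c1@5 c2@10 c3@15, authorship ..111..222..333..
Authorship (.=original, N=cursor N): . . 1 1 1 . . 2 2 2 . . 3 3 3 . .
Index 10: author = original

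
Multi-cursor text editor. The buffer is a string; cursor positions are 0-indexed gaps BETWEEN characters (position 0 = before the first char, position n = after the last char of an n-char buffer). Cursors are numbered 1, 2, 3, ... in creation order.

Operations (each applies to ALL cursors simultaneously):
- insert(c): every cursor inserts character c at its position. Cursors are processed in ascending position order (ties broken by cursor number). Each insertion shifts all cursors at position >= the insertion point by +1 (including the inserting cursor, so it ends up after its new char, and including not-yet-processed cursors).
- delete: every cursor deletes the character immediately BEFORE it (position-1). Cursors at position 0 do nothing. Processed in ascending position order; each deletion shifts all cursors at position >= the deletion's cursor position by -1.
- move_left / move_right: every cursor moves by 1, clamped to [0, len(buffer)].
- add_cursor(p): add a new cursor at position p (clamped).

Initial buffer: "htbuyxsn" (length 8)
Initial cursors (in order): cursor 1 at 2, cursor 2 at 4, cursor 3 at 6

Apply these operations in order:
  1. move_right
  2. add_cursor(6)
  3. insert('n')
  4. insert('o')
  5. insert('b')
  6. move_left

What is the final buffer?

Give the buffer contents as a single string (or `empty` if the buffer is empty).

After op 1 (move_right): buffer="htbuyxsn" (len 8), cursors c1@3 c2@5 c3@7, authorship ........
After op 2 (add_cursor(6)): buffer="htbuyxsn" (len 8), cursors c1@3 c2@5 c4@6 c3@7, authorship ........
After op 3 (insert('n')): buffer="htbnuynxnsnn" (len 12), cursors c1@4 c2@7 c4@9 c3@11, authorship ...1..2.4.3.
After op 4 (insert('o')): buffer="htbnouynoxnosnon" (len 16), cursors c1@5 c2@9 c4@12 c3@15, authorship ...11..22.44.33.
After op 5 (insert('b')): buffer="htbnobuynobxnobsnobn" (len 20), cursors c1@6 c2@11 c4@15 c3@19, authorship ...111..222.444.333.
After op 6 (move_left): buffer="htbnobuynobxnobsnobn" (len 20), cursors c1@5 c2@10 c4@14 c3@18, authorship ...111..222.444.333.

Answer: htbnobuynobxnobsnobn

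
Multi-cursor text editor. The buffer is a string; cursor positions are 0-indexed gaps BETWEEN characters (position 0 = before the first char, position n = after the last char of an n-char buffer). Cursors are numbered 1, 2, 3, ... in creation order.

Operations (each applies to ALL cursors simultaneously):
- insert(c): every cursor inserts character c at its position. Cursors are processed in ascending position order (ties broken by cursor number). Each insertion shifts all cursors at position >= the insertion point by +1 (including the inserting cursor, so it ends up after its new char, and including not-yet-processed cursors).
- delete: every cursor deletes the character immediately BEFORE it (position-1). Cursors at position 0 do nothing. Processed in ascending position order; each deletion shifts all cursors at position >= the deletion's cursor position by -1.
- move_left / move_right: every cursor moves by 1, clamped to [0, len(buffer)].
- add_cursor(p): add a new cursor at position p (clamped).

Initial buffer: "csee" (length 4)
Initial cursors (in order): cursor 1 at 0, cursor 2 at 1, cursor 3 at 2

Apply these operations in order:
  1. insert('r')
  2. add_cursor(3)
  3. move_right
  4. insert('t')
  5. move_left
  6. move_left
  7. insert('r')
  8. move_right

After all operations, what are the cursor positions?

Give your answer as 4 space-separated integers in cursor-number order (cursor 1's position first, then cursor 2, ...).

After op 1 (insert('r')): buffer="rcrsree" (len 7), cursors c1@1 c2@3 c3@5, authorship 1.2.3..
After op 2 (add_cursor(3)): buffer="rcrsree" (len 7), cursors c1@1 c2@3 c4@3 c3@5, authorship 1.2.3..
After op 3 (move_right): buffer="rcrsree" (len 7), cursors c1@2 c2@4 c4@4 c3@6, authorship 1.2.3..
After op 4 (insert('t')): buffer="rctrsttrete" (len 11), cursors c1@3 c2@7 c4@7 c3@10, authorship 1.12.243.3.
After op 5 (move_left): buffer="rctrsttrete" (len 11), cursors c1@2 c2@6 c4@6 c3@9, authorship 1.12.243.3.
After op 6 (move_left): buffer="rctrsttrete" (len 11), cursors c1@1 c2@5 c4@5 c3@8, authorship 1.12.243.3.
After op 7 (insert('r')): buffer="rrctrsrrttrrete" (len 15), cursors c1@2 c2@8 c4@8 c3@12, authorship 11.12.242433.3.
After op 8 (move_right): buffer="rrctrsrrttrrete" (len 15), cursors c1@3 c2@9 c4@9 c3@13, authorship 11.12.242433.3.

Answer: 3 9 13 9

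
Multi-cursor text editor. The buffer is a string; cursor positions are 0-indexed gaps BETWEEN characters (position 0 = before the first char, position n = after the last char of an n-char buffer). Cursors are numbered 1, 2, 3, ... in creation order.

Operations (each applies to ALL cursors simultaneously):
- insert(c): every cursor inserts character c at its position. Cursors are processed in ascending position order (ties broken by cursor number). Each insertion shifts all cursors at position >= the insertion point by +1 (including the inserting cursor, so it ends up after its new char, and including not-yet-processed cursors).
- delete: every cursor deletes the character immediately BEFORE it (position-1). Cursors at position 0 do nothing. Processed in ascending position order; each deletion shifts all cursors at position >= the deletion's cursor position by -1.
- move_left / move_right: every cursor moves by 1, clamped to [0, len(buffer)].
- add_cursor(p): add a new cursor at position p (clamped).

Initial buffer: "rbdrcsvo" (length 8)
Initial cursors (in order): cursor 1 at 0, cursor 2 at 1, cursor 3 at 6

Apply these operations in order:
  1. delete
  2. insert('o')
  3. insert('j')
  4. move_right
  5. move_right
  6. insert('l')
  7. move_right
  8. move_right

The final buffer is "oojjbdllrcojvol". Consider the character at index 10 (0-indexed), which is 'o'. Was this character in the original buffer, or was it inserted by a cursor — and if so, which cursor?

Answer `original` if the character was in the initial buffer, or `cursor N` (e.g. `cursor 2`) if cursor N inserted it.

Answer: cursor 3

Derivation:
After op 1 (delete): buffer="bdrcvo" (len 6), cursors c1@0 c2@0 c3@4, authorship ......
After op 2 (insert('o')): buffer="oobdrcovo" (len 9), cursors c1@2 c2@2 c3@7, authorship 12....3..
After op 3 (insert('j')): buffer="oojjbdrcojvo" (len 12), cursors c1@4 c2@4 c3@10, authorship 1212....33..
After op 4 (move_right): buffer="oojjbdrcojvo" (len 12), cursors c1@5 c2@5 c3@11, authorship 1212....33..
After op 5 (move_right): buffer="oojjbdrcojvo" (len 12), cursors c1@6 c2@6 c3@12, authorship 1212....33..
After op 6 (insert('l')): buffer="oojjbdllrcojvol" (len 15), cursors c1@8 c2@8 c3@15, authorship 1212..12..33..3
After op 7 (move_right): buffer="oojjbdllrcojvol" (len 15), cursors c1@9 c2@9 c3@15, authorship 1212..12..33..3
After op 8 (move_right): buffer="oojjbdllrcojvol" (len 15), cursors c1@10 c2@10 c3@15, authorship 1212..12..33..3
Authorship (.=original, N=cursor N): 1 2 1 2 . . 1 2 . . 3 3 . . 3
Index 10: author = 3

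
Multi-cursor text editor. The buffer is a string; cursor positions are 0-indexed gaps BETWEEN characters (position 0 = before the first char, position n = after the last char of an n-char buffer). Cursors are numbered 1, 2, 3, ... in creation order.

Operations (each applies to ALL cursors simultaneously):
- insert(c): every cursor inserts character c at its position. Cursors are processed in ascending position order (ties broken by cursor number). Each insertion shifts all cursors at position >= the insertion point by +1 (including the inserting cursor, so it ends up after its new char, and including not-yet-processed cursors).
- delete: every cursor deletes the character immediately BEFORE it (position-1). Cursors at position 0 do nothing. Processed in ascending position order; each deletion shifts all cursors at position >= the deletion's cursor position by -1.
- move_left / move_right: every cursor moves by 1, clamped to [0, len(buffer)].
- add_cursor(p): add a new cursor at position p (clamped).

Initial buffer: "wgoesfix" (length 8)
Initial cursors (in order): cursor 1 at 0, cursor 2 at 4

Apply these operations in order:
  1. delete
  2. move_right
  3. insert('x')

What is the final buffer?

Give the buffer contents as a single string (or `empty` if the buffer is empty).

After op 1 (delete): buffer="wgosfix" (len 7), cursors c1@0 c2@3, authorship .......
After op 2 (move_right): buffer="wgosfix" (len 7), cursors c1@1 c2@4, authorship .......
After op 3 (insert('x')): buffer="wxgosxfix" (len 9), cursors c1@2 c2@6, authorship .1...2...

Answer: wxgosxfix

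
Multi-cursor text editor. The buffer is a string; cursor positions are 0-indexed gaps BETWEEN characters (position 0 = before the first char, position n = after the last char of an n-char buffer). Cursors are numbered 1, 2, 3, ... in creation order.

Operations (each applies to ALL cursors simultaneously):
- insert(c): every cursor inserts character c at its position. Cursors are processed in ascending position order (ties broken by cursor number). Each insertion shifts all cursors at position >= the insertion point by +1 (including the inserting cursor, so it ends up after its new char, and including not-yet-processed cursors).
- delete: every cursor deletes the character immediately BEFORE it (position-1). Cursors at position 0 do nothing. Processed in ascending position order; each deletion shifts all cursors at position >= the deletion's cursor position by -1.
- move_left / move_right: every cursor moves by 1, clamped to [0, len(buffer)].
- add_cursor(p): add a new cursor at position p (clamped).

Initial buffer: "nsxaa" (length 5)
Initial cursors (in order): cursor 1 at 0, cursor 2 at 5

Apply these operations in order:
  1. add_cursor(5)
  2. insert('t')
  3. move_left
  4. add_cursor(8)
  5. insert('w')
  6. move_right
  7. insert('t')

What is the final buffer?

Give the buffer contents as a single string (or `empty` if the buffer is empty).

Answer: wttnsxaatwwtttwt

Derivation:
After op 1 (add_cursor(5)): buffer="nsxaa" (len 5), cursors c1@0 c2@5 c3@5, authorship .....
After op 2 (insert('t')): buffer="tnsxaatt" (len 8), cursors c1@1 c2@8 c3@8, authorship 1.....23
After op 3 (move_left): buffer="tnsxaatt" (len 8), cursors c1@0 c2@7 c3@7, authorship 1.....23
After op 4 (add_cursor(8)): buffer="tnsxaatt" (len 8), cursors c1@0 c2@7 c3@7 c4@8, authorship 1.....23
After op 5 (insert('w')): buffer="wtnsxaatwwtw" (len 12), cursors c1@1 c2@10 c3@10 c4@12, authorship 11.....22334
After op 6 (move_right): buffer="wtnsxaatwwtw" (len 12), cursors c1@2 c2@11 c3@11 c4@12, authorship 11.....22334
After op 7 (insert('t')): buffer="wttnsxaatwwtttwt" (len 16), cursors c1@3 c2@14 c3@14 c4@16, authorship 111.....22332344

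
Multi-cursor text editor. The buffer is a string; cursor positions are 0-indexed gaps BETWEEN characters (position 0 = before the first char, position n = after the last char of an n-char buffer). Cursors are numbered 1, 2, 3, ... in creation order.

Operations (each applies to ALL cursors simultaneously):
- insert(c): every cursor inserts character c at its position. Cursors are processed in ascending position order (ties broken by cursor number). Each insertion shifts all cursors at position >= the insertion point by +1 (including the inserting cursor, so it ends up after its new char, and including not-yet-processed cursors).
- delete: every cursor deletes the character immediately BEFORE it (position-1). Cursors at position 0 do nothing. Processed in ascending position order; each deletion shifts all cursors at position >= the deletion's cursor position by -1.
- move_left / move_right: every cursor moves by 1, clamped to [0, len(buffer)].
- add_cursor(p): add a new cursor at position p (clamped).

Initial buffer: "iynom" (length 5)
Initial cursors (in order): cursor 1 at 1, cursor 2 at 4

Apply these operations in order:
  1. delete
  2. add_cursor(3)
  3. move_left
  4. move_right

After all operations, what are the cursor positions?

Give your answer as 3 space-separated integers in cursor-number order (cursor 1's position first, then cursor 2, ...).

After op 1 (delete): buffer="ynm" (len 3), cursors c1@0 c2@2, authorship ...
After op 2 (add_cursor(3)): buffer="ynm" (len 3), cursors c1@0 c2@2 c3@3, authorship ...
After op 3 (move_left): buffer="ynm" (len 3), cursors c1@0 c2@1 c3@2, authorship ...
After op 4 (move_right): buffer="ynm" (len 3), cursors c1@1 c2@2 c3@3, authorship ...

Answer: 1 2 3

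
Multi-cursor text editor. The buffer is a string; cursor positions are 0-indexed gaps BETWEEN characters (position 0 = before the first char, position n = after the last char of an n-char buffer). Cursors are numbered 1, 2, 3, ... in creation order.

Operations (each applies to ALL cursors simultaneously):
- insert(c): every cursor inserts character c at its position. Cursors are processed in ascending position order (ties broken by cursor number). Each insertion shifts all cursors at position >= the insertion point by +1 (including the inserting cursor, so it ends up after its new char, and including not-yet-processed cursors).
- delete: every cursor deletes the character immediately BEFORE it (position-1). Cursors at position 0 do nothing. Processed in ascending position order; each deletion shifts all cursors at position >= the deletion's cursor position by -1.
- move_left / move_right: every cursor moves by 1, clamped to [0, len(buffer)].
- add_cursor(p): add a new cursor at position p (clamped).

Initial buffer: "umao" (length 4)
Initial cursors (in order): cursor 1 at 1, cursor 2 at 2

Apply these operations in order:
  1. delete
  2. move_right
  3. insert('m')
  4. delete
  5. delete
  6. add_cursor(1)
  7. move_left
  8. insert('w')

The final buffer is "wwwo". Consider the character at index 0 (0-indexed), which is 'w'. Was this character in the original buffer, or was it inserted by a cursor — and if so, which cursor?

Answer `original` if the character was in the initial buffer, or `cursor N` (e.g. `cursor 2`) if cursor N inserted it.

After op 1 (delete): buffer="ao" (len 2), cursors c1@0 c2@0, authorship ..
After op 2 (move_right): buffer="ao" (len 2), cursors c1@1 c2@1, authorship ..
After op 3 (insert('m')): buffer="ammo" (len 4), cursors c1@3 c2@3, authorship .12.
After op 4 (delete): buffer="ao" (len 2), cursors c1@1 c2@1, authorship ..
After op 5 (delete): buffer="o" (len 1), cursors c1@0 c2@0, authorship .
After op 6 (add_cursor(1)): buffer="o" (len 1), cursors c1@0 c2@0 c3@1, authorship .
After op 7 (move_left): buffer="o" (len 1), cursors c1@0 c2@0 c3@0, authorship .
After op 8 (insert('w')): buffer="wwwo" (len 4), cursors c1@3 c2@3 c3@3, authorship 123.
Authorship (.=original, N=cursor N): 1 2 3 .
Index 0: author = 1

Answer: cursor 1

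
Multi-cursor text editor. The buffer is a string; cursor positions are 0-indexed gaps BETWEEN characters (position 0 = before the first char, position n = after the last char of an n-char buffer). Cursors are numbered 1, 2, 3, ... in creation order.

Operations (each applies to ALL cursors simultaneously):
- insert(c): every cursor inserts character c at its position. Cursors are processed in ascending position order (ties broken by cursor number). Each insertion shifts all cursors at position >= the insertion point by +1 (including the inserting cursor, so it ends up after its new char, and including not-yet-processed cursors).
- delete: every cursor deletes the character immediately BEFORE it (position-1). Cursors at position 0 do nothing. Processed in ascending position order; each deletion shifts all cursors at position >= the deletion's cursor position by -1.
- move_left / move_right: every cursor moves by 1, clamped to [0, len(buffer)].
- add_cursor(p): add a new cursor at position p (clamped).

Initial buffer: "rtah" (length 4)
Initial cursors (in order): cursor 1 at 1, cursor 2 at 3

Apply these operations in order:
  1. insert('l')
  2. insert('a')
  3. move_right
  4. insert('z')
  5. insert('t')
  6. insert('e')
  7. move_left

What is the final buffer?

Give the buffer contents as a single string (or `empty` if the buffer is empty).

After op 1 (insert('l')): buffer="rltalh" (len 6), cursors c1@2 c2@5, authorship .1..2.
After op 2 (insert('a')): buffer="rlatalah" (len 8), cursors c1@3 c2@7, authorship .11..22.
After op 3 (move_right): buffer="rlatalah" (len 8), cursors c1@4 c2@8, authorship .11..22.
After op 4 (insert('z')): buffer="rlatzalahz" (len 10), cursors c1@5 c2@10, authorship .11.1.22.2
After op 5 (insert('t')): buffer="rlatztalahzt" (len 12), cursors c1@6 c2@12, authorship .11.11.22.22
After op 6 (insert('e')): buffer="rlatztealahzte" (len 14), cursors c1@7 c2@14, authorship .11.111.22.222
After op 7 (move_left): buffer="rlatztealahzte" (len 14), cursors c1@6 c2@13, authorship .11.111.22.222

Answer: rlatztealahzte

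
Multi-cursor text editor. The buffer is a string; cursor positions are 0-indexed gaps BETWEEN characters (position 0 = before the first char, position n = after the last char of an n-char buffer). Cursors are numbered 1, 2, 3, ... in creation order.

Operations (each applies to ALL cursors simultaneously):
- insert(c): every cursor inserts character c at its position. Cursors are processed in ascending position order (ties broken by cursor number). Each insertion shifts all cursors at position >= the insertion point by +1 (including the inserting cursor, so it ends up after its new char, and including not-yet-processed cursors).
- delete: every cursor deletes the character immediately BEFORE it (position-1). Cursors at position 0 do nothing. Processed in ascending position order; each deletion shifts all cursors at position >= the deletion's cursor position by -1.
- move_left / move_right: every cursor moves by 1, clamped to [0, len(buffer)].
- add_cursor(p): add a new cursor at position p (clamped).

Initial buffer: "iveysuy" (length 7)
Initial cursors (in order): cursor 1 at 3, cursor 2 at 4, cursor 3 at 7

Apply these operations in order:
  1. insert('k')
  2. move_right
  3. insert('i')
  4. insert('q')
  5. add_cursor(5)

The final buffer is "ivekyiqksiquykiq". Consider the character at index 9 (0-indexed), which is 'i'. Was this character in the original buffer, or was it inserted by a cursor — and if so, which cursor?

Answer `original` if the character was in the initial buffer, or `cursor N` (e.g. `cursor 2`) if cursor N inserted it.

Answer: cursor 2

Derivation:
After op 1 (insert('k')): buffer="ivekyksuyk" (len 10), cursors c1@4 c2@6 c3@10, authorship ...1.2...3
After op 2 (move_right): buffer="ivekyksuyk" (len 10), cursors c1@5 c2@7 c3@10, authorship ...1.2...3
After op 3 (insert('i')): buffer="ivekyiksiuyki" (len 13), cursors c1@6 c2@9 c3@13, authorship ...1.12.2..33
After op 4 (insert('q')): buffer="ivekyiqksiquykiq" (len 16), cursors c1@7 c2@11 c3@16, authorship ...1.112.22..333
After op 5 (add_cursor(5)): buffer="ivekyiqksiquykiq" (len 16), cursors c4@5 c1@7 c2@11 c3@16, authorship ...1.112.22..333
Authorship (.=original, N=cursor N): . . . 1 . 1 1 2 . 2 2 . . 3 3 3
Index 9: author = 2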